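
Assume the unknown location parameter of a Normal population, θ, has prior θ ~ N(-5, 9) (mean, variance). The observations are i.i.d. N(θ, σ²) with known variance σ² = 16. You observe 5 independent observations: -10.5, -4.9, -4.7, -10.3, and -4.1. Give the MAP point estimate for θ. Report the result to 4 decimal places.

n = 5; x̄ = ((-10.5) + (-4.9) + (-4.7) + (-10.3) + (-4.1))/5 = -34.5/5 = -6.9.
For a Normal prior and Normal likelihood with known variance, the posterior is Normal; its mode equals its mean, the precision-weighted average.
Prior precision 1/σ₀² = 1/9; data precision n/σ² = 5/16 = 0.3125.
θ̂ = ((1/9)·(-5) + 0.3125·(-6.9)) / (1/9 + 0.3125) = (-781/288)/(61/144) = -781/122 ≈ -6.4016.

θ̂_MAP = -6.4016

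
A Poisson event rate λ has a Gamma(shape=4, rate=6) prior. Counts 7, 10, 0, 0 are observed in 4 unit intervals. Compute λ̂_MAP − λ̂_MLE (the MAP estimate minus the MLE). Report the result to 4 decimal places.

MAP − MLE = -2.2500

Σxᵢ = 17. Posterior is Gamma(21, 10); MAP = (21−1)/10 = 20/10 ≈ 2.00000.
MLE = x̄ = 17/4 ≈ 4.25000.
Difference = 20/10 − 17/4 = -9/4 ≈ -2.2500.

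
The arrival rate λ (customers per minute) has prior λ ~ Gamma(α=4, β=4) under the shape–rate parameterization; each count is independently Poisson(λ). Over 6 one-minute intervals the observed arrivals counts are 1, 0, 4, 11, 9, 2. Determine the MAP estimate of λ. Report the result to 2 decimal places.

Σxᵢ = 1+0+4+11+9+2 = 27, with n = 6.
Posterior ∝ λ^3e^(−4λ) · λ^27e^(−6λ) = λ^30e^(−10λ), i.e. Gamma(shape=31, rate=10).
The mode of a Gamma(a, b) with a ≥ 1 (shape–rate) is (a−1)/b = 30/10 ≈ 3.00.

λ̂_MAP = 3.00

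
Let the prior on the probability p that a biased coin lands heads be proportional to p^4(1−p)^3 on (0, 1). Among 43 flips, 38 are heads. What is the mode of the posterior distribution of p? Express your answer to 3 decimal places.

The prior density ∝ p^4(1−p)^3 is the kernel of Beta(5, 4).
Data: 38 successes in 43 trials. The binomial likelihood contributes p^38(1−p)^5, so the posterior is Beta(5+38, 4+5) = Beta(43, 9).
For Beta(a, b) with a, b > 1 the mode is (a−1)/(a+b−2) = 42/50 ≈ 0.840.

p̂_MAP = 0.840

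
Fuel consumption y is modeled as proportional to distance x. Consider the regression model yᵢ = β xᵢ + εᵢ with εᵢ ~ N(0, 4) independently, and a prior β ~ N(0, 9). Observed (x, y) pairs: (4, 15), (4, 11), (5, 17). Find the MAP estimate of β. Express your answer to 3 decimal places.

β̂_MAP = 3.290

log p(β | y) = −Σ(yᵢ − βxᵢ)²/(2·4) − β²/(2·9) + const.
Setting the derivative to zero: Σxᵢ(yᵢ − βxᵢ)/4 − β/9 = 0, so β = Σxᵢyᵢ / (Σxᵢ² + σ²/τ²).
Σxᵢyᵢ = 4·15 + 4·11 + 5·17 = 189; Σxᵢ² = 57; σ²/τ² = 4/9.
β̂_MAP = 189 / (57 + 4/9) = 189/(517/9) = 1701/517 ≈ 3.290.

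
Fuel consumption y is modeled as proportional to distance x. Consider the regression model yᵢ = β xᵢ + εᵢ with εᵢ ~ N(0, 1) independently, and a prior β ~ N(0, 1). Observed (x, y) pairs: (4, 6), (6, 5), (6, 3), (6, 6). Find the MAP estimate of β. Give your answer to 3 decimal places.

β̂_MAP = 0.864

log p(β | y) = −Σ(yᵢ − βxᵢ)²/(2·1) − β²/(2·1) + const.
Setting the derivative to zero: Σxᵢ(yᵢ − βxᵢ)/1 − β/1 = 0, so β = Σxᵢyᵢ / (Σxᵢ² + σ²/τ²).
Σxᵢyᵢ = 4·6 + 6·5 + 6·3 + 6·6 = 108; Σxᵢ² = 124; σ²/τ² = 1.
β̂_MAP = 108 / (124 + 1) = 108/125 ≈ 0.864.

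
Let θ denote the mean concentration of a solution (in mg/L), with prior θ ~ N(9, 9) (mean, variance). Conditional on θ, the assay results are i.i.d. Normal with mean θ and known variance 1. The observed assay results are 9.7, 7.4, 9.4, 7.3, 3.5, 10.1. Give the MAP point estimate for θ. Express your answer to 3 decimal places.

n = 6; x̄ = (9.7 + 7.4 + 9.4 + 7.3 + 3.5 + 10.1)/6 = 47.4/6 = 7.9.
For a Normal prior and Normal likelihood with known variance, the posterior is Normal; its mode equals its mean, the precision-weighted average.
Prior precision 1/σ₀² = 1/9; data precision n/σ² = 6/1 = 6.
θ̂ = ((1/9)·9 + 6·7.9) / (1/9 + 6) = 48.4/(55/9) = 7.920.

θ̂_MAP = 7.920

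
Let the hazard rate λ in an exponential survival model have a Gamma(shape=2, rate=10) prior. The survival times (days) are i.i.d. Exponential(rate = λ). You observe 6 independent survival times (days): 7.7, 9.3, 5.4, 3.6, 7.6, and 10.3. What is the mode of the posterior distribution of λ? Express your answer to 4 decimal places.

The Exponential(rate=λ) likelihood is ∝ λ^n e^(−λΣtᵢ). Here n = 6 and Σtᵢ = 7.7 + 9.3 + 5.4 + 3.6 + 7.6 + 10.3 = 43.9.
Posterior ∝ λe^(−10λ) · λ^6e^(−43.9λ) = λ^7e^(−53.9λ), i.e. Gamma(8, 53.9).
Mode = (a−1)/b = 7/53.9 ≈ 0.1299.

λ̂_MAP = 0.1299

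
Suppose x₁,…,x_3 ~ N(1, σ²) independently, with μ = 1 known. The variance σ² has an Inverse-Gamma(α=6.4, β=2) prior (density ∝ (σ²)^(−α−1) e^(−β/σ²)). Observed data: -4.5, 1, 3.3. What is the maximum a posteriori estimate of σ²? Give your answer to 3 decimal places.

Sum of squared deviations about the known mean: SS = (-4.5−1)² + (1−1)² + (3.3−1)² = 35.54.
The Normal likelihood contributes (σ²)^(−n/2) exp(−SS/(2σ²)), so the posterior is Inverse-Gamma(α + n/2, β + SS/2) = Inverse-Gamma(7.9, 19.77).
The mode of Inverse-Gamma(a, b) is b/(a+1) = 19.77/8.9 ≈ 2.221.

σ̂²_MAP = 2.221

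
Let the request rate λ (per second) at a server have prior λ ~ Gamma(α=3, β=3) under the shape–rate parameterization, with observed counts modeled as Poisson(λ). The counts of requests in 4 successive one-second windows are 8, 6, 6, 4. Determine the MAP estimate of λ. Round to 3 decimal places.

Σxᵢ = 8+6+6+4 = 24, with n = 4.
Posterior ∝ λ^2e^(−3λ) · λ^24e^(−4λ) = λ^26e^(−7λ), i.e. Gamma(shape=27, rate=7).
The mode of a Gamma(a, b) with a ≥ 1 (shape–rate) is (a−1)/b = 26/7 ≈ 3.714.

λ̂_MAP = 3.714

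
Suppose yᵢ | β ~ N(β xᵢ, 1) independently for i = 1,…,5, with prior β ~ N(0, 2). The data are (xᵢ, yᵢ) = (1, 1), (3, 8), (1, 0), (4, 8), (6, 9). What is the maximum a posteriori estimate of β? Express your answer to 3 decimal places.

β̂_MAP = 1.748

log p(β | y) = −Σ(yᵢ − βxᵢ)²/(2·1) − β²/(2·2) + const.
Setting the derivative to zero: Σxᵢ(yᵢ − βxᵢ)/1 − β/2 = 0, so β = Σxᵢyᵢ / (Σxᵢ² + σ²/τ²).
Σxᵢyᵢ = 1·1 + 3·8 + 1·0 + 4·8 + 6·9 = 111; Σxᵢ² = 63; σ²/τ² = 0.5.
β̂_MAP = 111 / (63 + 0.5) = 111/63.5 ≈ 1.748.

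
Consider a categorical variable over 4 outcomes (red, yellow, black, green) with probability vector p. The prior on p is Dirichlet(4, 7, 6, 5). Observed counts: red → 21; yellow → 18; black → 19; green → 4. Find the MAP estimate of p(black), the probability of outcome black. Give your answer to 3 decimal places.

The posterior is Dirichlet(αᵢ + nᵢ) = Dirichlet(25, 25, 25, 9).
For a Dirichlet(a₁,…,a_K) with all aᵢ > 1, the mode has j-th component (aⱼ − 1)/(Σaᵢ − K).
Here Σaᵢ = 84 and K = 4, so p(black) = (25 − 1)/(84 − 4) = 24/80 ≈ 0.300.

MAP estimate of p(black) = 0.300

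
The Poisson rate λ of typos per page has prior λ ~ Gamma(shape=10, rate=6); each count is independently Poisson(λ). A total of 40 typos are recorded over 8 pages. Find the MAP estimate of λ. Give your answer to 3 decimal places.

λ̂_MAP = 3.500

Σxᵢ = 40, n = 8.
Posterior ∝ λ^9e^(−6λ) · λ^40e^(−8λ) = λ^49e^(−14λ), i.e. Gamma(shape=50, rate=14).
The mode of a Gamma(a, b) with a ≥ 1 (shape–rate) is (a−1)/b = 49/14 ≈ 3.500.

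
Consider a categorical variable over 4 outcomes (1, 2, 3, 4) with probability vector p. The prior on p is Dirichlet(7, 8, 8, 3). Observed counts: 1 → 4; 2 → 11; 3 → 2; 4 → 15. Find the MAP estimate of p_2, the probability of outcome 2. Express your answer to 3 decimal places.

MAP estimate: 0.333

The posterior is Dirichlet(αᵢ + nᵢ) = Dirichlet(11, 19, 10, 18).
For a Dirichlet(a₁,…,a_K) with all aᵢ > 1, the mode has j-th component (aⱼ − 1)/(Σaᵢ − K).
Here Σaᵢ = 58 and K = 4, so p_2 = (19 − 1)/(58 − 4) = 18/54 ≈ 0.333.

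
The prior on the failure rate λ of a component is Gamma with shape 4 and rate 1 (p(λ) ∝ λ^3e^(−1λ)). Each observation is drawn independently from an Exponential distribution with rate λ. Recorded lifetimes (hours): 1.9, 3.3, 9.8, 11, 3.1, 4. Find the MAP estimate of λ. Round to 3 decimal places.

The Exponential(rate=λ) likelihood is ∝ λ^n e^(−λΣtᵢ). Here n = 6 and Σtᵢ = 1.9 + 3.3 + 9.8 + 11 + 3.1 + 4 = 33.1.
Posterior ∝ λ^3e^(−1λ) · λ^6e^(−33.1λ) = λ^9e^(−34.1λ), i.e. Gamma(10, 34.1).
Mode = (a−1)/b = 9/34.1 ≈ 0.264.

λ̂_MAP = 0.264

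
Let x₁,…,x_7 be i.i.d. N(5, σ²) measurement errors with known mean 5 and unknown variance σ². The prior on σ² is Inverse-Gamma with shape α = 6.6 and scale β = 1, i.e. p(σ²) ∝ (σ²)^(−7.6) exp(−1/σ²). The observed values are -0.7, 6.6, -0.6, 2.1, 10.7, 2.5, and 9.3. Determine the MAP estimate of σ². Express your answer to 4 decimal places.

σ̂²_MAP = 6.0383

Sum of squared deviations about the known mean: SS = (-0.7−5)² + (6.6−5)² + (-0.6−5)² + (2.1−5)² + (10.7−5)² + (2.5−5)² + (9.3−5)² = 132.05.
The Normal likelihood contributes (σ²)^(−n/2) exp(−SS/(2σ²)), so the posterior is Inverse-Gamma(α + n/2, β + SS/2) = Inverse-Gamma(10.1, 67.025).
The mode of Inverse-Gamma(a, b) is b/(a+1) = 67.025/11.1 ≈ 6.0383.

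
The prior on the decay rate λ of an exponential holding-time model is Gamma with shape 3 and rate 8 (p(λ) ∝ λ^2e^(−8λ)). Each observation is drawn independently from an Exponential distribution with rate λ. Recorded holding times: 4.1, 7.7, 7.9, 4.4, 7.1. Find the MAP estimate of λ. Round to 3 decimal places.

The Exponential(rate=λ) likelihood is ∝ λ^n e^(−λΣtᵢ). Here n = 5 and Σtᵢ = 4.1 + 7.7 + 7.9 + 4.4 + 7.1 = 31.2.
Posterior ∝ λ^2e^(−8λ) · λ^5e^(−31.2λ) = λ^7e^(−39.2λ), i.e. Gamma(8, 39.2).
Mode = (a−1)/b = 7/39.2 ≈ 0.179.

λ̂_MAP = 0.179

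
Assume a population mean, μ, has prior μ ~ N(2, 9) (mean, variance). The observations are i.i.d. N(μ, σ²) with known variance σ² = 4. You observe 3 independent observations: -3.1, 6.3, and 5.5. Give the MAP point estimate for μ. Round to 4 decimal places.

μ̂_MAP = 2.7839

n = 3; x̄ = ((-3.1) + 6.3 + 5.5)/3 = 8.7/3 = 2.9.
For a Normal prior and Normal likelihood with known variance, the posterior is Normal; its mode equals its mean, the precision-weighted average.
Prior precision 1/σ₀² = 1/9; data precision n/σ² = 3/4 = 0.75.
μ̂ = ((1/9)·2 + 0.75·2.9) / (1/9 + 0.75) = (863/360)/(31/36) = 863/310 ≈ 2.7839.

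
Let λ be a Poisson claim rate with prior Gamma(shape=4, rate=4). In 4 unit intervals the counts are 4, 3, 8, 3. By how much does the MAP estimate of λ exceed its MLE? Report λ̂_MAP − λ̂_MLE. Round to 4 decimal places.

MAP − MLE = -1.8750

Σxᵢ = 18. Posterior is Gamma(22, 8); MAP = (22−1)/8 = 21/8 ≈ 2.62500.
MLE = x̄ = 18/4 ≈ 4.50000.
Difference = 21/8 − 18/4 = -15/8 ≈ -1.8750.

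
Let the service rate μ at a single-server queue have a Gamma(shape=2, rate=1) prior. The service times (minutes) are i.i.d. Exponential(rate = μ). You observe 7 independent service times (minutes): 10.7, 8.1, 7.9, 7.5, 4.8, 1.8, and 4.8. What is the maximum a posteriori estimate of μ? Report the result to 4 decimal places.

μ̂_MAP = 0.1717

The Exponential(rate=μ) likelihood is ∝ μ^n e^(−μΣtᵢ). Here n = 7 and Σtᵢ = 10.7 + 8.1 + 7.9 + 7.5 + 4.8 + 1.8 + 4.8 = 45.6.
Posterior ∝ μe^(−1μ) · μ^7e^(−45.6μ) = μ^8e^(−46.6μ), i.e. Gamma(9, 46.6).
Mode = (a−1)/b = 8/46.6 ≈ 0.1717.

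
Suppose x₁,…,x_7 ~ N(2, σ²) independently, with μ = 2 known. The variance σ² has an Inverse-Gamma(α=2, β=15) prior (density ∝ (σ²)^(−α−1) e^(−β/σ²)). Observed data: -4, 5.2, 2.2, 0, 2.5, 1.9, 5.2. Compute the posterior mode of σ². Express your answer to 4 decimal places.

Sum of squared deviations about the known mean: SS = (-4−2)² + (5.2−2)² + (2.2−2)² + (0−2)² + (2.5−2)² + (1.9−2)² + (5.2−2)² = 60.78.
The Normal likelihood contributes (σ²)^(−n/2) exp(−SS/(2σ²)), so the posterior is Inverse-Gamma(α + n/2, β + SS/2) = Inverse-Gamma(5.5, 45.39).
The mode of Inverse-Gamma(a, b) is b/(a+1) = 45.39/6.5 ≈ 6.9831.

σ̂²_MAP = 6.9831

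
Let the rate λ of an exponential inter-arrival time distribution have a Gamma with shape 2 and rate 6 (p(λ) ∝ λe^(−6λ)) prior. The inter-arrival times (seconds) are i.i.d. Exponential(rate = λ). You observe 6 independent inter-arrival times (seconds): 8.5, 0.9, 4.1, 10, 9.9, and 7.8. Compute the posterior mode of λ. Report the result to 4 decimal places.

λ̂_MAP = 0.1483

The Exponential(rate=λ) likelihood is ∝ λ^n e^(−λΣtᵢ). Here n = 6 and Σtᵢ = 8.5 + 0.9 + 4.1 + 10 + 9.9 + 7.8 = 41.2.
Posterior ∝ λe^(−6λ) · λ^6e^(−41.2λ) = λ^7e^(−47.2λ), i.e. Gamma(8, 47.2).
Mode = (a−1)/b = 7/47.2 ≈ 0.1483.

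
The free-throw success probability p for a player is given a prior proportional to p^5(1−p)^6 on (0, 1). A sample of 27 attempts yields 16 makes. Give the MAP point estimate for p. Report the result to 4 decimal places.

The prior density ∝ p^5(1−p)^6 is the kernel of Beta(6, 7).
Data: 16 successes in 27 trials. The binomial likelihood contributes p^16(1−p)^11, so the posterior is Beta(6+16, 7+11) = Beta(22, 18).
For Beta(a, b) with a, b > 1 the mode is (a−1)/(a+b−2) = 21/38 ≈ 0.5526.

p̂_MAP = 0.5526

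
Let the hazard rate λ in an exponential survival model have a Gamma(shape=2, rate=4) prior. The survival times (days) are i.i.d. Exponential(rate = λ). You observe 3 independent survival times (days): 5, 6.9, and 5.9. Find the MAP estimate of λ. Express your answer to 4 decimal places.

λ̂_MAP = 0.1835

The Exponential(rate=λ) likelihood is ∝ λ^n e^(−λΣtᵢ). Here n = 3 and Σtᵢ = 5 + 6.9 + 5.9 = 17.8.
Posterior ∝ λe^(−4λ) · λ^3e^(−17.8λ) = λ^4e^(−21.8λ), i.e. Gamma(5, 21.8).
Mode = (a−1)/b = 4/21.8 ≈ 0.1835.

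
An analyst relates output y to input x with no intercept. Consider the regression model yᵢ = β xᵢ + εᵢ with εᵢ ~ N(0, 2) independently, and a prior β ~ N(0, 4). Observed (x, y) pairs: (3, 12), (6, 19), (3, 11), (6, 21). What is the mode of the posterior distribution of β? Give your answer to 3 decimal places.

log p(β | y) = −Σ(yᵢ − βxᵢ)²/(2·2) − β²/(2·4) + const.
Setting the derivative to zero: Σxᵢ(yᵢ − βxᵢ)/2 − β/4 = 0, so β = Σxᵢyᵢ / (Σxᵢ² + σ²/τ²).
Σxᵢyᵢ = 3·12 + 6·19 + 3·11 + 6·21 = 309; Σxᵢ² = 90; σ²/τ² = 0.5.
β̂_MAP = 309 / (90 + 0.5) = 309/90.5 ≈ 3.414.

β̂_MAP = 3.414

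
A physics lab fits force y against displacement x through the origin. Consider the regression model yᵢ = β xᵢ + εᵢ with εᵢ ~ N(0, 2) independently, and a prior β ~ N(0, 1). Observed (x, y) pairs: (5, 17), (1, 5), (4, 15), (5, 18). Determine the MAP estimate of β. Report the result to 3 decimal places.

log p(β | y) = −Σ(yᵢ − βxᵢ)²/(2·2) − β²/(2·1) + const.
Setting the derivative to zero: Σxᵢ(yᵢ − βxᵢ)/2 − β/1 = 0, so β = Σxᵢyᵢ / (Σxᵢ² + σ²/τ²).
Σxᵢyᵢ = 5·17 + 1·5 + 4·15 + 5·18 = 240; Σxᵢ² = 67; σ²/τ² = 2.
β̂_MAP = 240 / (67 + 2) = 240/69 ≈ 3.478.

β̂_MAP = 3.478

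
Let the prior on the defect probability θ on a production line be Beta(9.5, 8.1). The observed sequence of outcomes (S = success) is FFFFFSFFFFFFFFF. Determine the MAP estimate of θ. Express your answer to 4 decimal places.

Prior: Beta(9.5, 8.1).
Data: 1 success in 15 trials (from the sequence). The binomial likelihood contributes θ(1−θ)^14, so the posterior is Beta(9.5+1, 8.1+14) = Beta(10.5, 22.1).
For Beta(a, b) with a, b > 1 the mode is (a−1)/(a+b−2) = 9.5/30.6 ≈ 0.3105.

θ̂_MAP = 0.3105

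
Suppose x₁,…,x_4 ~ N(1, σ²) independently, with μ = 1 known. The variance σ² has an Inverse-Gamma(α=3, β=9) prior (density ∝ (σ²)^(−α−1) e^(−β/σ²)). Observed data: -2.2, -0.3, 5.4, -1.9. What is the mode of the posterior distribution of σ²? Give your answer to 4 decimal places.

Sum of squared deviations about the known mean: SS = (-2.2−1)² + (-0.3−1)² + (5.4−1)² + (-1.9−1)² = 39.7.
The Normal likelihood contributes (σ²)^(−n/2) exp(−SS/(2σ²)), so the posterior is Inverse-Gamma(α + n/2, β + SS/2) = Inverse-Gamma(5, 28.85).
The mode of Inverse-Gamma(a, b) is b/(a+1) = 28.85/6 ≈ 4.8083.

σ̂²_MAP = 4.8083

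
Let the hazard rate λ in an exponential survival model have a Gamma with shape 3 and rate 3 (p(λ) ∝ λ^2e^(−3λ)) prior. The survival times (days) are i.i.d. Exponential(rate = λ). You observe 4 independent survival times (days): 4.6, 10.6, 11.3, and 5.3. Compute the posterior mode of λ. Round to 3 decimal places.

The Exponential(rate=λ) likelihood is ∝ λ^n e^(−λΣtᵢ). Here n = 4 and Σtᵢ = 4.6 + 10.6 + 11.3 + 5.3 = 31.8.
Posterior ∝ λ^2e^(−3λ) · λ^4e^(−31.8λ) = λ^6e^(−34.8λ), i.e. Gamma(7, 34.8).
Mode = (a−1)/b = 6/34.8 ≈ 0.172.

λ̂_MAP = 0.172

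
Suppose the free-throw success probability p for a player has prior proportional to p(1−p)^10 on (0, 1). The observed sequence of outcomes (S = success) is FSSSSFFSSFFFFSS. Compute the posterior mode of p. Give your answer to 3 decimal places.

p̂_MAP = 0.346

The prior density ∝ p(1−p)^10 is the kernel of Beta(2, 11).
Data: 8 successes in 15 trials (from the sequence). The binomial likelihood contributes p^8(1−p)^7, so the posterior is Beta(2+8, 11+7) = Beta(10, 18).
For Beta(a, b) with a, b > 1 the mode is (a−1)/(a+b−2) = 9/26 ≈ 0.346.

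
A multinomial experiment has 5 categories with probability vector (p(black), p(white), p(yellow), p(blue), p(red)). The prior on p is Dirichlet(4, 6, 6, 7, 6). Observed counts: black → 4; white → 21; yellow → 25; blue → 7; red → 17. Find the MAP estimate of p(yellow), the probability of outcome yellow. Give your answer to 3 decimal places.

The posterior is Dirichlet(αᵢ + nᵢ) = Dirichlet(8, 27, 31, 14, 23).
For a Dirichlet(a₁,…,a_K) with all aᵢ > 1, the mode has j-th component (aⱼ − 1)/(Σaᵢ − K).
Here Σaᵢ = 103 and K = 5, so p(yellow) = (31 − 1)/(103 − 5) = 30/98 ≈ 0.306.

MAP estimate of p(yellow) = 0.306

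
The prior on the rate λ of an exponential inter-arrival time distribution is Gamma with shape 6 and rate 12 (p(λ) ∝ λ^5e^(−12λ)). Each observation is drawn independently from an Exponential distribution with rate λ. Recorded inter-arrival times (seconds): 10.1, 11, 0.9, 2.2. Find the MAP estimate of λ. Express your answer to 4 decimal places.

The Exponential(rate=λ) likelihood is ∝ λ^n e^(−λΣtᵢ). Here n = 4 and Σtᵢ = 10.1 + 11 + 0.9 + 2.2 = 24.2.
Posterior ∝ λ^5e^(−12λ) · λ^4e^(−24.2λ) = λ^9e^(−36.2λ), i.e. Gamma(10, 36.2).
Mode = (a−1)/b = 9/36.2 ≈ 0.2486.

λ̂_MAP = 0.2486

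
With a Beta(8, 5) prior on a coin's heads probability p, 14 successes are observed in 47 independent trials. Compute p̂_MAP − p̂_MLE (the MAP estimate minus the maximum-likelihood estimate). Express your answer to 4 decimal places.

MAP − MLE = 0.0642

Posterior is Beta(22, 38); MAP = (22−1)/(60−2) = 21/58 ≈ 0.36207.
MLE ignores the prior: p̂_MLE = k/n = 14/47 ≈ 0.29787.
Difference = 21/58 − 14/47 = 175/2726 ≈ 0.0642.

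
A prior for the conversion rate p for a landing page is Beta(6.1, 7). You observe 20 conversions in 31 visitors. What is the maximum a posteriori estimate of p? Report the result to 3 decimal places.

Prior: Beta(6.1, 7).
Data: 20 successes in 31 trials. The binomial likelihood contributes p^20(1−p)^11, so the posterior is Beta(6.1+20, 7+11) = Beta(26.1, 18).
For Beta(a, b) with a, b > 1 the mode is (a−1)/(a+b−2) = 25.1/42.1 ≈ 0.596.

p̂_MAP = 0.596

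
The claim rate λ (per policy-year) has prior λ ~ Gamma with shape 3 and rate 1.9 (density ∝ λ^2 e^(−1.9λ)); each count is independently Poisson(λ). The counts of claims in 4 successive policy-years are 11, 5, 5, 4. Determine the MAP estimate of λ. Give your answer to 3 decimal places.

Σxᵢ = 11+5+5+4 = 25, with n = 4.
Posterior ∝ λ^2e^(−1.9λ) · λ^25e^(−4λ) = λ^27e^(−5.9λ), i.e. Gamma(shape=28, rate=5.9).
The mode of a Gamma(a, b) with a ≥ 1 (shape–rate) is (a−1)/b = 27/5.9 ≈ 4.576.

λ̂_MAP = 4.576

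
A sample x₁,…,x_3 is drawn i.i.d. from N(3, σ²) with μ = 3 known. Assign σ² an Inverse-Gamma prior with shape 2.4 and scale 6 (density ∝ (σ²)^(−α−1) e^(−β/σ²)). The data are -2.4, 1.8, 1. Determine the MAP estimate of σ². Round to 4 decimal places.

Sum of squared deviations about the known mean: SS = (-2.4−3)² + (1.8−3)² + (1−3)² = 34.6.
The Normal likelihood contributes (σ²)^(−n/2) exp(−SS/(2σ²)), so the posterior is Inverse-Gamma(α + n/2, β + SS/2) = Inverse-Gamma(3.9, 23.3).
The mode of Inverse-Gamma(a, b) is b/(a+1) = 23.3/4.9 ≈ 4.7551.

σ̂²_MAP = 4.7551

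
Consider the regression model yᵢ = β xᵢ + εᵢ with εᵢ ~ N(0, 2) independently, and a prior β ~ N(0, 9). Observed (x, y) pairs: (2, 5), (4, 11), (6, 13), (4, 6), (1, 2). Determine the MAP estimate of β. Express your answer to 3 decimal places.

β̂_MAP = 2.158

log p(β | y) = −Σ(yᵢ − βxᵢ)²/(2·2) − β²/(2·9) + const.
Setting the derivative to zero: Σxᵢ(yᵢ − βxᵢ)/2 − β/9 = 0, so β = Σxᵢyᵢ / (Σxᵢ² + σ²/τ²).
Σxᵢyᵢ = 2·5 + 4·11 + 6·13 + 4·6 + 1·2 = 158; Σxᵢ² = 73; σ²/τ² = 2/9.
β̂_MAP = 158 / (73 + 2/9) = 158/(659/9) = 1422/659 ≈ 2.158.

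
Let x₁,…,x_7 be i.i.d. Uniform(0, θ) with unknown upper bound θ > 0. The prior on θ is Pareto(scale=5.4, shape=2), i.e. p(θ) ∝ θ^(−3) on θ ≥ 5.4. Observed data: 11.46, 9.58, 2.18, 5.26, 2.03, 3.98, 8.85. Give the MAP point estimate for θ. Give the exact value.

θ̂_MAP = 11.46

The Uniform(0, θ) likelihood is θ^(−n) for θ ≥ max(xᵢ), zero otherwise. Here max(xᵢ) = 11.46.
Posterior ∝ θ^(−3) · θ^(−7) = θ^(−10) on θ ≥ max(5.4, 11.46) = 11.46.
This density is strictly decreasing in θ, so the posterior mode lies at the lower boundary of the support.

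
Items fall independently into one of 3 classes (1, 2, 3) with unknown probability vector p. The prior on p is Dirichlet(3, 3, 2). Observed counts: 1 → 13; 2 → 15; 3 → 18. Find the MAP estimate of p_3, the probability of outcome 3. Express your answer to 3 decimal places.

MAP estimate: 0.373

The posterior is Dirichlet(αᵢ + nᵢ) = Dirichlet(16, 18, 20).
For a Dirichlet(a₁,…,a_K) with all aᵢ > 1, the mode has j-th component (aⱼ − 1)/(Σaᵢ − K).
Here Σaᵢ = 54 and K = 3, so p_3 = (20 − 1)/(54 − 3) = 19/51 ≈ 0.373.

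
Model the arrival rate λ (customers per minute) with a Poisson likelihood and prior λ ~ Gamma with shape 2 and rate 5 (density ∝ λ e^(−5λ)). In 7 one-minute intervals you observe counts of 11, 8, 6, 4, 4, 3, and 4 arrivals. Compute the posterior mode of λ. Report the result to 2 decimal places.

λ̂_MAP = 3.42

Σxᵢ = 11+8+6+4+4+3+4 = 40, with n = 7.
Posterior ∝ λe^(−5λ) · λ^40e^(−7λ) = λ^41e^(−12λ), i.e. Gamma(shape=42, rate=12).
The mode of a Gamma(a, b) with a ≥ 1 (shape–rate) is (a−1)/b = 41/12 ≈ 3.42.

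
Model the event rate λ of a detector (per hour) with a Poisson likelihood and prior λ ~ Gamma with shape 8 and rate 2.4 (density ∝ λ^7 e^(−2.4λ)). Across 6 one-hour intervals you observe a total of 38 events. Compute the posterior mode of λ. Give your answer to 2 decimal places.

Σxᵢ = 38, n = 6.
Posterior ∝ λ^7e^(−2.4λ) · λ^38e^(−6λ) = λ^45e^(−8.4λ), i.e. Gamma(shape=46, rate=8.4).
The mode of a Gamma(a, b) with a ≥ 1 (shape–rate) is (a−1)/b = 45/8.4 ≈ 5.36.

λ̂_MAP = 5.36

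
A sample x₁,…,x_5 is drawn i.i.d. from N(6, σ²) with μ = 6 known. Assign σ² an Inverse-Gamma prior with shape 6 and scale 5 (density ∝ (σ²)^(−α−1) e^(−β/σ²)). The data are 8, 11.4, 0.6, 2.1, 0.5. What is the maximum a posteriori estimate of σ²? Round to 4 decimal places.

σ̂²_MAP = 6.1989

Sum of squared deviations about the known mean: SS = (8−6)² + (11.4−6)² + (0.6−6)² + (2.1−6)² + (0.5−6)² = 107.78.
The Normal likelihood contributes (σ²)^(−n/2) exp(−SS/(2σ²)), so the posterior is Inverse-Gamma(α + n/2, β + SS/2) = Inverse-Gamma(8.5, 58.89).
The mode of Inverse-Gamma(a, b) is b/(a+1) = 58.89/9.5 ≈ 6.1989.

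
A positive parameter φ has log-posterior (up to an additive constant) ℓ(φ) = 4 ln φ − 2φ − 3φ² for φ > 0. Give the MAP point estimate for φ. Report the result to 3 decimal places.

ℓ'(φ) = 4/φ − 2 − 6φ. Setting this to zero and multiplying by φ: 6φ² + 2φ − 4 = 0.
φ = (−2 + √(2² + 4·6·4)) / (2·6) = (−2 + √100) / 12 = (−2 + 10)/12 = 2/3.
ℓ''(φ) = −4/φ² − 6 < 0, confirming a maximum.

φ̂_MAP = 0.667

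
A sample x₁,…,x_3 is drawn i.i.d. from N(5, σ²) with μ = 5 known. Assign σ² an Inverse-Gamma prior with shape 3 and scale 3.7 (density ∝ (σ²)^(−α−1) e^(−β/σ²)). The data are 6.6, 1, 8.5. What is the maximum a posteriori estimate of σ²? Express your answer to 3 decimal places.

σ̂²_MAP = 3.474

Sum of squared deviations about the known mean: SS = (6.6−5)² + (1−5)² + (8.5−5)² = 30.81.
The Normal likelihood contributes (σ²)^(−n/2) exp(−SS/(2σ²)), so the posterior is Inverse-Gamma(α + n/2, β + SS/2) = Inverse-Gamma(4.5, 19.105).
The mode of Inverse-Gamma(a, b) is b/(a+1) = 19.105/5.5 ≈ 3.474.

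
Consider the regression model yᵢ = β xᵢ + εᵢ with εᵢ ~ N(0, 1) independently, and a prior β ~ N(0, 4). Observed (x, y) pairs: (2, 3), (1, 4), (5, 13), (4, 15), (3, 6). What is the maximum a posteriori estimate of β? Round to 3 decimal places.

β̂_MAP = 2.769

log p(β | y) = −Σ(yᵢ − βxᵢ)²/(2·1) − β²/(2·4) + const.
Setting the derivative to zero: Σxᵢ(yᵢ − βxᵢ)/1 − β/4 = 0, so β = Σxᵢyᵢ / (Σxᵢ² + σ²/τ²).
Σxᵢyᵢ = 2·3 + 1·4 + 5·13 + 4·15 + 3·6 = 153; Σxᵢ² = 55; σ²/τ² = 0.25.
β̂_MAP = 153 / (55 + 0.25) = 153/55.25 ≈ 2.769.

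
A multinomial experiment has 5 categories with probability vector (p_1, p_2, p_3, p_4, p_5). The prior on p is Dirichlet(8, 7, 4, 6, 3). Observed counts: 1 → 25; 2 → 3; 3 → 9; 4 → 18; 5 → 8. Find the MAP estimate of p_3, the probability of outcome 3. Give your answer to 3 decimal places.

MAP estimate: 0.140

The posterior is Dirichlet(αᵢ + nᵢ) = Dirichlet(33, 10, 13, 24, 11).
For a Dirichlet(a₁,…,a_K) with all aᵢ > 1, the mode has j-th component (aⱼ − 1)/(Σaᵢ − K).
Here Σaᵢ = 91 and K = 5, so p_3 = (13 − 1)/(91 − 5) = 12/86 ≈ 0.140.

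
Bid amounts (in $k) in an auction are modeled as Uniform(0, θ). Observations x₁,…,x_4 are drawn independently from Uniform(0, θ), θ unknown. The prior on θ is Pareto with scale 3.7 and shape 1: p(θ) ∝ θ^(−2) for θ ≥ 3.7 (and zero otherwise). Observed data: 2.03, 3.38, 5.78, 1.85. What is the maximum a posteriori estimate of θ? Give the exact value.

θ̂_MAP = 5.78

The Uniform(0, θ) likelihood is θ^(−n) for θ ≥ max(xᵢ), zero otherwise. Here max(xᵢ) = 5.78.
Posterior ∝ θ^(−2) · θ^(−4) = θ^(−6) on θ ≥ max(3.7, 5.78) = 5.78.
This density is strictly decreasing in θ, so the posterior mode lies at the lower boundary of the support.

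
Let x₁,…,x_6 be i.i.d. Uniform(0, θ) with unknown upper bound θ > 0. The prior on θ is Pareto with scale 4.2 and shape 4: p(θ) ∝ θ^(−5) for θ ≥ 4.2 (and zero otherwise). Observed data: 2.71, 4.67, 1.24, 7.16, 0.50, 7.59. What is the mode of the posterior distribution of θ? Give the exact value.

The Uniform(0, θ) likelihood is θ^(−n) for θ ≥ max(xᵢ), zero otherwise. Here max(xᵢ) = 7.59.
Posterior ∝ θ^(−5) · θ^(−6) = θ^(−11) on θ ≥ max(4.2, 7.59) = 7.59.
This density is strictly decreasing in θ, so the posterior mode lies at the lower boundary of the support.

θ̂_MAP = 7.59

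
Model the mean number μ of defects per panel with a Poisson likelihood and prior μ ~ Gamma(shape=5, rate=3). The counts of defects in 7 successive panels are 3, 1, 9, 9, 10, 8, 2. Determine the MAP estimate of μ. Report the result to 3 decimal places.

Σxᵢ = 3+1+9+9+10+8+2 = 42, with n = 7.
Posterior ∝ μ^4e^(−3μ) · μ^42e^(−7μ) = μ^46e^(−10μ), i.e. Gamma(shape=47, rate=10).
The mode of a Gamma(a, b) with a ≥ 1 (shape–rate) is (a−1)/b = 46/10 ≈ 4.600.

μ̂_MAP = 4.600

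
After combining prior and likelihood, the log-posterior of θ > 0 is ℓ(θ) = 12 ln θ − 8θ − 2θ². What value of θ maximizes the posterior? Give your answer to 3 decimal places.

θ̂_MAP = 1.000

ℓ'(θ) = 12/θ − 8 − 4θ. Setting this to zero and multiplying by θ: 4θ² + 8θ − 12 = 0.
θ = (−8 + √(8² + 4·4·12)) / (2·4) = (−8 + √256) / 8 = (−8 + 16)/8 = 1.
ℓ''(θ) = −12/θ² − 4 < 0, confirming a maximum.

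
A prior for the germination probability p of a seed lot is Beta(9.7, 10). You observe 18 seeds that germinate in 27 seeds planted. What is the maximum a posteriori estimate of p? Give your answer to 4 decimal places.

p̂_MAP = 0.5973

Prior: Beta(9.7, 10).
Data: 18 successes in 27 trials. The binomial likelihood contributes p^18(1−p)^9, so the posterior is Beta(9.7+18, 10+9) = Beta(27.7, 19).
For Beta(a, b) with a, b > 1 the mode is (a−1)/(a+b−2) = 26.7/44.7 ≈ 0.5973.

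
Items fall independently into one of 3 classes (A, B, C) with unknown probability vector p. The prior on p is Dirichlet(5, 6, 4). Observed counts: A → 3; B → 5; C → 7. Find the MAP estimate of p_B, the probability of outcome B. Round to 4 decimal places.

MAP estimate of p_B = 0.3704

The posterior is Dirichlet(αᵢ + nᵢ) = Dirichlet(8, 11, 11).
For a Dirichlet(a₁,…,a_K) with all aᵢ > 1, the mode has j-th component (aⱼ − 1)/(Σaᵢ − K).
Here Σaᵢ = 30 and K = 3, so p_B = (11 − 1)/(30 − 3) = 10/27 ≈ 0.3704.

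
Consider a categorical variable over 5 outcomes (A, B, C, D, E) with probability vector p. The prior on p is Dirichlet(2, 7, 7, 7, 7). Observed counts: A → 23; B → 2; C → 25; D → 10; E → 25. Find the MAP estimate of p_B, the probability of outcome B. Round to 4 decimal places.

The posterior is Dirichlet(αᵢ + nᵢ) = Dirichlet(25, 9, 32, 17, 32).
For a Dirichlet(a₁,…,a_K) with all aᵢ > 1, the mode has j-th component (aⱼ − 1)/(Σaᵢ − K).
Here Σaᵢ = 115 and K = 5, so p_B = (9 − 1)/(115 − 5) = 8/110 ≈ 0.0727.

MAP estimate of p_B = 0.0727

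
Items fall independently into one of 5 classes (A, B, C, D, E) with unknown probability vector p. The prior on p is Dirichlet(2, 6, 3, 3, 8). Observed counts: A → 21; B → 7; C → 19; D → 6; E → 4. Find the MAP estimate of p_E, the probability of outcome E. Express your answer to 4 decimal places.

MAP estimate of p_E = 0.1486

The posterior is Dirichlet(αᵢ + nᵢ) = Dirichlet(23, 13, 22, 9, 12).
For a Dirichlet(a₁,…,a_K) with all aᵢ > 1, the mode has j-th component (aⱼ − 1)/(Σaᵢ − K).
Here Σaᵢ = 79 and K = 5, so p_E = (12 − 1)/(79 − 5) = 11/74 ≈ 0.1486.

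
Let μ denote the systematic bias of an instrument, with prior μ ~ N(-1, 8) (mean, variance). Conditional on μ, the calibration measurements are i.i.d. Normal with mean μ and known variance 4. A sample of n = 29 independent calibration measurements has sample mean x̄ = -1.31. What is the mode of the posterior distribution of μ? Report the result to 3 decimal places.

μ̂_MAP = -1.305

n = 29, x̄ = -1.31.
For a Normal prior and Normal likelihood with known variance, the posterior is Normal; its mode equals its mean, the precision-weighted average.
Prior precision 1/σ₀² = 1/8 = 0.125; data precision n/σ² = 29/4 = 7.25.
μ̂ = (0.125·(-1) + 7.25·(-1.31)) / (0.125 + 7.25) = (-9.6225)/7.375 = -3849/2950 ≈ -1.305.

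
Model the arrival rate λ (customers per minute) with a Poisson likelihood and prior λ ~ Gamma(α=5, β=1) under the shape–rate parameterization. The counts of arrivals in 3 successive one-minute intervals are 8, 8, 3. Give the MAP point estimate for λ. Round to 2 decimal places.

Σxᵢ = 8+8+3 = 19, with n = 3.
Posterior ∝ λ^4e^(−1λ) · λ^19e^(−3λ) = λ^23e^(−4λ), i.e. Gamma(shape=24, rate=4).
The mode of a Gamma(a, b) with a ≥ 1 (shape–rate) is (a−1)/b = 23/4 ≈ 5.75.

λ̂_MAP = 5.75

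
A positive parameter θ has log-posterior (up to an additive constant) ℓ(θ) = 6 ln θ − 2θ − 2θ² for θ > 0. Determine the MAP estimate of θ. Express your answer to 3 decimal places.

θ̂_MAP = 1.000

ℓ'(θ) = 6/θ − 2 − 4θ. Setting this to zero and multiplying by θ: 4θ² + 2θ − 6 = 0.
θ = (−2 + √(2² + 4·4·6)) / (2·4) = (−2 + √100) / 8 = (−2 + 10)/8 = 1.
ℓ''(θ) = −6/θ² − 4 < 0, confirming a maximum.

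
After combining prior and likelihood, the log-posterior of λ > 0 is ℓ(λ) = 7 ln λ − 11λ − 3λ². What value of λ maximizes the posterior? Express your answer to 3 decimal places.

λ̂_MAP = 0.500

ℓ'(λ) = 7/λ − 11 − 6λ. Setting this to zero and multiplying by λ: 6λ² + 11λ − 7 = 0.
λ = (−11 + √(11² + 4·6·7)) / (2·6) = (−11 + √289) / 12 = (−11 + 17)/12 = 1/2.
ℓ''(λ) = −7/λ² − 6 < 0, confirming a maximum.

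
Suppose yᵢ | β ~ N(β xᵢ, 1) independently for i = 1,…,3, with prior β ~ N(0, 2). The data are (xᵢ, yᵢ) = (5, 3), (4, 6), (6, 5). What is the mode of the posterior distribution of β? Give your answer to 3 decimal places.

log p(β | y) = −Σ(yᵢ − βxᵢ)²/(2·1) − β²/(2·2) + const.
Setting the derivative to zero: Σxᵢ(yᵢ − βxᵢ)/1 − β/2 = 0, so β = Σxᵢyᵢ / (Σxᵢ² + σ²/τ²).
Σxᵢyᵢ = 5·3 + 4·6 + 6·5 = 69; Σxᵢ² = 77; σ²/τ² = 0.5.
β̂_MAP = 69 / (77 + 0.5) = 69/77.5 ≈ 0.890.

β̂_MAP = 0.890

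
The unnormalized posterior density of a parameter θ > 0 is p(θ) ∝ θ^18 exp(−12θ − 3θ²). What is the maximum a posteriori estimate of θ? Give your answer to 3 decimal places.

ℓ'(θ) = 18/θ − 12 − 6θ. Setting this to zero and multiplying by θ: 6θ² + 12θ − 18 = 0.
θ = (−12 + √(12² + 4·6·18)) / (2·6) = (−12 + √576) / 12 = (−12 + 24)/12 = 1.
ℓ''(θ) = −18/θ² − 6 < 0, confirming a maximum.

θ̂_MAP = 1.000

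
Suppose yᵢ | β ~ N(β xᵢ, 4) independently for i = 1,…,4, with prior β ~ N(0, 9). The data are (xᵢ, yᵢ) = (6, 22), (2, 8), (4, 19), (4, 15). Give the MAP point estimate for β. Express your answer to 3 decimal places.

log p(β | y) = −Σ(yᵢ − βxᵢ)²/(2·4) − β²/(2·9) + const.
Setting the derivative to zero: Σxᵢ(yᵢ − βxᵢ)/4 − β/9 = 0, so β = Σxᵢyᵢ / (Σxᵢ² + σ²/τ²).
Σxᵢyᵢ = 6·22 + 2·8 + 4·19 + 4·15 = 284; Σxᵢ² = 72; σ²/τ² = 4/9.
β̂_MAP = 284 / (72 + 4/9) = 284/(652/9) = 639/163 ≈ 3.920.

β̂_MAP = 3.920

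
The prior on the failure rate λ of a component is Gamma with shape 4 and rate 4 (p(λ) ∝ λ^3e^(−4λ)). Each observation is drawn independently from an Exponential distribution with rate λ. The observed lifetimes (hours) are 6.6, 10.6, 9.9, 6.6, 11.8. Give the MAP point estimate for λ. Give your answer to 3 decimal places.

The Exponential(rate=λ) likelihood is ∝ λ^n e^(−λΣtᵢ). Here n = 5 and Σtᵢ = 6.6 + 10.6 + 9.9 + 6.6 + 11.8 = 45.5.
Posterior ∝ λ^3e^(−4λ) · λ^5e^(−45.5λ) = λ^8e^(−49.5λ), i.e. Gamma(9, 49.5).
Mode = (a−1)/b = 8/49.5 ≈ 0.162.

λ̂_MAP = 0.162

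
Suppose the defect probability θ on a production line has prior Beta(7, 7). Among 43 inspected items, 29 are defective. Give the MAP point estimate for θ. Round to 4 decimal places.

Prior: Beta(7, 7).
Data: 29 successes in 43 trials. The binomial likelihood contributes θ^29(1−θ)^14, so the posterior is Beta(7+29, 7+14) = Beta(36, 21).
For Beta(a, b) with a, b > 1 the mode is (a−1)/(a+b−2) = 35/55 ≈ 0.6364.

θ̂_MAP = 0.6364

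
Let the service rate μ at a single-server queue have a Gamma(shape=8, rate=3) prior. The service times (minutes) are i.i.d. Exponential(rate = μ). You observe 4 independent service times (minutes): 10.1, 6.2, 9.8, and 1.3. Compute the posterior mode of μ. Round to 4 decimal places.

μ̂_MAP = 0.3618

The Exponential(rate=μ) likelihood is ∝ μ^n e^(−μΣtᵢ). Here n = 4 and Σtᵢ = 10.1 + 6.2 + 9.8 + 1.3 = 27.4.
Posterior ∝ μ^7e^(−3μ) · μ^4e^(−27.4μ) = μ^11e^(−30.4μ), i.e. Gamma(12, 30.4).
Mode = (a−1)/b = 11/30.4 ≈ 0.3618.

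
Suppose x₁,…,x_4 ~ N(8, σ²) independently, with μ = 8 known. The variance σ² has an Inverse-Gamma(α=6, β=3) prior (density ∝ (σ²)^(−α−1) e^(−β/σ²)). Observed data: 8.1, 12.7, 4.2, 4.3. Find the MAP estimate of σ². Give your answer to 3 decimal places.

Sum of squared deviations about the known mean: SS = (8.1−8)² + (12.7−8)² + (4.2−8)² + (4.3−8)² = 50.23.
The Normal likelihood contributes (σ²)^(−n/2) exp(−SS/(2σ²)), so the posterior is Inverse-Gamma(α + n/2, β + SS/2) = Inverse-Gamma(8, 28.115).
The mode of Inverse-Gamma(a, b) is b/(a+1) = 28.115/9 ≈ 3.124.

σ̂²_MAP = 3.124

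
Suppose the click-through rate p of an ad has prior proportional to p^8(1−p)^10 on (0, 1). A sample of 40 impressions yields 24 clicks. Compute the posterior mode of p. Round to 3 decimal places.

The prior density ∝ p^8(1−p)^10 is the kernel of Beta(9, 11).
Data: 24 successes in 40 trials. The binomial likelihood contributes p^24(1−p)^16, so the posterior is Beta(9+24, 11+16) = Beta(33, 27).
For Beta(a, b) with a, b > 1 the mode is (a−1)/(a+b−2) = 32/58 ≈ 0.552.

p̂_MAP = 0.552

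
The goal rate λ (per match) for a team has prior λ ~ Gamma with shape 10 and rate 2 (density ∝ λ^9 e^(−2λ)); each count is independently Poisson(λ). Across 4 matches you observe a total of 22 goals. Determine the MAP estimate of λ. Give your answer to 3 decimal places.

λ̂_MAP = 5.167

Σxᵢ = 22, n = 4.
Posterior ∝ λ^9e^(−2λ) · λ^22e^(−4λ) = λ^31e^(−6λ), i.e. Gamma(shape=32, rate=6).
The mode of a Gamma(a, b) with a ≥ 1 (shape–rate) is (a−1)/b = 31/6 ≈ 5.167.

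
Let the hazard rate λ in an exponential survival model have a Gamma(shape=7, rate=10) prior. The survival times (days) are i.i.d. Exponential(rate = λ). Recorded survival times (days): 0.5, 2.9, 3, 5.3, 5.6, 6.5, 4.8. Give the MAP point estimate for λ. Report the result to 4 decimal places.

λ̂_MAP = 0.3368

The Exponential(rate=λ) likelihood is ∝ λ^n e^(−λΣtᵢ). Here n = 7 and Σtᵢ = 0.5 + 2.9 + 3 + 5.3 + 5.6 + 6.5 + 4.8 = 28.6.
Posterior ∝ λ^6e^(−10λ) · λ^7e^(−28.6λ) = λ^13e^(−38.6λ), i.e. Gamma(14, 38.6).
Mode = (a−1)/b = 13/38.6 ≈ 0.3368.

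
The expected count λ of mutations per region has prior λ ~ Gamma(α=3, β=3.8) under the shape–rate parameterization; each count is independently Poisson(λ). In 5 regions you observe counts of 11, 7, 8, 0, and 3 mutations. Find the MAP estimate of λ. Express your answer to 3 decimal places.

λ̂_MAP = 3.523

Σxᵢ = 11+7+8+0+3 = 29, with n = 5.
Posterior ∝ λ^2e^(−3.8λ) · λ^29e^(−5λ) = λ^31e^(−8.8λ), i.e. Gamma(shape=32, rate=8.8).
The mode of a Gamma(a, b) with a ≥ 1 (shape–rate) is (a−1)/b = 31/8.8 ≈ 3.523.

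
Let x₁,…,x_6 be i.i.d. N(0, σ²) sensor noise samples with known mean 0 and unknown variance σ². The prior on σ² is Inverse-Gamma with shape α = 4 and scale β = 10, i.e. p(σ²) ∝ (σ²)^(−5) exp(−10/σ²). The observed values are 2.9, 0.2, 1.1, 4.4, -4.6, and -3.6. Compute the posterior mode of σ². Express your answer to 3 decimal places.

Sum of squared deviations about the known mean: SS = (2.9−0)² + (0.2−0)² + (1.1−0)² + (4.4−0)² + (-4.6−0)² + (-3.6−0)² = 63.14.
The Normal likelihood contributes (σ²)^(−n/2) exp(−SS/(2σ²)), so the posterior is Inverse-Gamma(α + n/2, β + SS/2) = Inverse-Gamma(7, 41.57).
The mode of Inverse-Gamma(a, b) is b/(a+1) = 41.57/8 ≈ 5.196.

σ̂²_MAP = 5.196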